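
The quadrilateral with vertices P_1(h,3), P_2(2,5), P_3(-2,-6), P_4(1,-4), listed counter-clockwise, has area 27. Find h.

Write out the shoelace sum; only the two edges meeting at P_1 involve h:
2·Area = [(1·3 − h·(-4)) + (h·5 − 2·3)] + 12
       = 9·h + 9 = 54
⇒ h = 5.

5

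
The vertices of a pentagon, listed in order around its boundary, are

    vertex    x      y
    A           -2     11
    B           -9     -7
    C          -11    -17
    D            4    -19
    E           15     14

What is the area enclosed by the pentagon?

Apply the shoelace (surveyor's) formula: 2A = Σ (x_i·y_{i+1} − x_{i+1}·y_i), indices taken mod 5.
Σ = (113) + (76) + (277) + (341) + (193) = 1000
Area = |Σ|/2 = 500.

500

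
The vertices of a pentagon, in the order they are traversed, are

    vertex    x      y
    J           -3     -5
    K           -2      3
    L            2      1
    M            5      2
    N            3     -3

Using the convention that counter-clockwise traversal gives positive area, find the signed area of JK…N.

-36.5

Apply the surveyor's formula: 2A = Σ (x_i·y_{i+1} − x_{i+1}·y_i), indices taken mod 5.
Σ = (-19) + (-8) + (-1) + (-21) + (-24) = -73
Signed area = Σ/2 = -36.5 (negative ⇒ clockwise traversal).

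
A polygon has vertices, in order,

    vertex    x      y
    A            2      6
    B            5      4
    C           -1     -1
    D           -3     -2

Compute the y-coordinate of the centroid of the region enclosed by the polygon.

46/19

Apply the shoelace formula. First the cross-terms c_i = x_i·y_{i+1} − x_{i+1}·y_i:
  -22, -1, -1, -14  ⇒  2A = -38, A = -19.
Then Σ (y_i + y_{i+1})·c_i = -276, so ȳ = -276 / (6·(-19)) = 46/19.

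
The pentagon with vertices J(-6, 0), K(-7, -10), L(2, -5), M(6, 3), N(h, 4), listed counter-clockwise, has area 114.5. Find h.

Write out the shoelace sum; only the two edges meeting at N involve h:
2·Area = [(6·4 − h·3) + (h·0 − (-6)·4)] + 151
       = -3·h + 199 = 229
⇒ h = -10.

-10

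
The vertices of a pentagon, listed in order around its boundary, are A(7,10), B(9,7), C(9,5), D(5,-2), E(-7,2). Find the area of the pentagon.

95

Apply the surveyor's formula: 2A = Σ (x_i·y_{i+1} − x_{i+1}·y_i), indices taken mod 5.
Cross-terms: -41, -18, -43, -4, -84  ⇒  Σ = -190
Area = |Σ|/2 = 95.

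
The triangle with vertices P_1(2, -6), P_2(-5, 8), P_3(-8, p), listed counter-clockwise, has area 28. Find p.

The doubled signed area Σ (x_i y_{i+1} − x_{i+1} y_i) is linear in p.
With p=0 it equals 98; the coefficient of p is -7 (from the two edges through P_3).
So -7·p + 98 = 2·28 = 56 ⇒ p = 6.

6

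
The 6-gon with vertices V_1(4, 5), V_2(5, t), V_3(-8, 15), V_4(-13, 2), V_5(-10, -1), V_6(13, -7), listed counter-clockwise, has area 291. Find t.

Write out the shoelace sum; only the two edges meeting at V_2 involve t:
2·Area = [(4·t − 5·5) + (5·15 − (-8)·t)] + 388
       = 12·t + 438 = 582
⇒ t = 12.

12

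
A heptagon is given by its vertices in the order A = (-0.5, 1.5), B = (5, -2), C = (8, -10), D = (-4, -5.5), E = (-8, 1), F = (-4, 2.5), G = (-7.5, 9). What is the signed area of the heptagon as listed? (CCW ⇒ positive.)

-106.25

Apply the shoelace formula: 2A = Σ (x_i·y_{i+1} − x_{i+1}·y_i), indices taken mod 7.
A→B: (-0.5)(-2) − (5)(1.5) = -6.5
B→C: (5)(-10) − (8)(-2) = -34
C→D: (8)(-5.5) − (-4)(-10) = -84
D→E: (-4)(1) − (-8)(-5.5) = -48
E→F: (-8)(2.5) − (-4)(1) = -16
F→G: (-4)(9) − (-7.5)(2.5) = -17.25
G→A: (-7.5)(1.5) − (-0.5)(9) = -6.75
Σ = -212.5
Signed area = Σ/2 = -106.25 (negative ⇒ clockwise traversal).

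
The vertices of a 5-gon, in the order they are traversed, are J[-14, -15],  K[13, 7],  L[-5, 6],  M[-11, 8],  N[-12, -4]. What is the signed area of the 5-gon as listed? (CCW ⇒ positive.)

Apply Gauss's area formula: 2A = Σ (x_i·y_{i+1} − x_{i+1}·y_i), indices taken mod 5.
Cross-terms: 97, 113, 26, 140, 124  ⇒  Σ = 500
Signed area = Σ/2 = 250 (positive ⇒ counter-clockwise traversal).

250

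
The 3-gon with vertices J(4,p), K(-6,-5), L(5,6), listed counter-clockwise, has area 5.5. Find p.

The doubled signed area Σ (x_i y_{i+1} − x_{i+1} y_i) is linear in p.
With p=0 it equals -55; the coefficient of p is 11 (from the two edges through J).
So 11·p + -55 = 2·5.5 = 11 ⇒ p = 6.

6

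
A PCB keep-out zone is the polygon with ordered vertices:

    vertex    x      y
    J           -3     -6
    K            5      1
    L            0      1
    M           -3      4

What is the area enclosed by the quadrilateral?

32.5

Apply the surveyor's formula: 2A = Σ (x_i·y_{i+1} − x_{i+1}·y_i), indices taken mod 4.
Σ = (27) + (5) + (3) + (30) = 65
Area = |Σ|/2 = 32.5.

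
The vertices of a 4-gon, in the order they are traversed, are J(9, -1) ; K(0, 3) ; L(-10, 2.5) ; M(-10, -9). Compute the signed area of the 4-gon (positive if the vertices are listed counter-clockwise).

Σ = (27) + (30) + (115) + (91) = 263
Signed area = Σ/2 = 131.5 (positive ⇒ counter-clockwise traversal).

131.5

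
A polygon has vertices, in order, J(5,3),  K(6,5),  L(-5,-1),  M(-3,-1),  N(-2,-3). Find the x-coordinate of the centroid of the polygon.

Apply the shoelace formula. First the cross-terms c_i = x_i·y_{i+1} − x_{i+1}·y_i:
  7, 19, 2, 7, 9  ⇒  2A = 44, A = 22.
Then Σ (x_i + x_{i+1})·c_i = 72, so x̄ = 72 / (6·22) = 6/11.

6/11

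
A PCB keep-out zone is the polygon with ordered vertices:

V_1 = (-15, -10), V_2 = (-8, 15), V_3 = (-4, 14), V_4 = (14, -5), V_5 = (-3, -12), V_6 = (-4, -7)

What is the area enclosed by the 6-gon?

404

Σ = (-305) + (-52) + (-176) + (-183) + (-27) + (-65) = -808
Area = |Σ|/2 = 404.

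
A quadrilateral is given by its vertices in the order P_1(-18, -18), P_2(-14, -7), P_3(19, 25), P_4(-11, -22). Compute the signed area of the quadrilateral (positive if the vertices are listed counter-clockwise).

-342

Apply the shoelace (surveyor's) formula: 2A = Σ (x_i·y_{i+1} − x_{i+1}·y_i), indices taken mod 4.
Cross-terms: -126, -217, -143, -198  ⇒  Σ = -684
Signed area = Σ/2 = -342 (negative ⇒ clockwise traversal).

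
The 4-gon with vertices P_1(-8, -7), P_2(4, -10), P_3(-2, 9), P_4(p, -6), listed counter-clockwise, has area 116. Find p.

The doubled signed area Σ (x_i y_{i+1} − x_{i+1} y_i) is linear in p.
With p=0 it equals 88; the coefficient of p is -16 (from the two edges through P_4).
So -16·p + 88 = 2·116 = 232 ⇒ p = -9.

-9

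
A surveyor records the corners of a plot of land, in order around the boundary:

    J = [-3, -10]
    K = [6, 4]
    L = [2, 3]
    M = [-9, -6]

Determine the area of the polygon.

72.5

Σ = (48) + (10) + (15) + (72) = 145
Area = |Σ|/2 = 72.5.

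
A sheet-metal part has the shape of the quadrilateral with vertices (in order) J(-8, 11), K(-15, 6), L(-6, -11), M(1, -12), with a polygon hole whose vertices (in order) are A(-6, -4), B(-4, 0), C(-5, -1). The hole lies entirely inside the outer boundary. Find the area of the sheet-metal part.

Outer boundary:
Apply Gauss's area formula: 2A = Σ (x_i·y_{i+1} − x_{i+1}·y_i), indices taken mod 4.
Cross-terms: 117, 201, 83, -85  ⇒  Σ = 316
Area = |Σ|/2 = 158.
Hole:
Apply the shoelace (surveyor's) formula: 2A = Σ (x_i·y_{i+1} − x_{i+1}·y_i), indices taken mod 3.
Σ = (-16) + (4) + (14) = 2
Area = |Σ|/2 = 1.
Net area = 158 − 1 = 157.

157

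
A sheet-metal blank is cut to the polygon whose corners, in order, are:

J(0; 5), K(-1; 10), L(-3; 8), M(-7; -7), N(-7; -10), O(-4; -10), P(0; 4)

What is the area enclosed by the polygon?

69.5

Σ = (5) + (22) + (77) + (21) + (30) + (-16) + (0) = 139
Area = |Σ|/2 = 69.5.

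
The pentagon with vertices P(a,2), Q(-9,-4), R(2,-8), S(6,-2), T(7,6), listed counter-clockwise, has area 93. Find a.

The doubled signed area Σ (x_i y_{i+1} − x_{i+1} y_i) is linear in a.
With a=0 it equals 206; the coefficient of a is -10 (from the two edges through P).
So -10·a + 206 = 2·93 = 186 ⇒ a = 2.

2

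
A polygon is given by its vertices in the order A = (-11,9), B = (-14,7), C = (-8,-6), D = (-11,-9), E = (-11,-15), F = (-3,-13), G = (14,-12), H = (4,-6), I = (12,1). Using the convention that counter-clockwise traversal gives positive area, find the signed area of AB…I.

368

Σ = (49) + (140) + (6) + (66) + (98) + (218) + (-36) + (76) + (119) = 736
Signed area = Σ/2 = 368 (positive ⇒ counter-clockwise traversal).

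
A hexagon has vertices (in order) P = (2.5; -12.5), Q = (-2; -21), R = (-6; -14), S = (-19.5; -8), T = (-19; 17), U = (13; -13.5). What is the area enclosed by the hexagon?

Apply Gauss's area formula: 2A = Σ (x_i·y_{i+1} − x_{i+1}·y_i), indices taken mod 6.
P→Q: (2.5)(-21) − (-2)(-12.5) = -77.5
Q→R: (-2)(-14) − (-6)(-21) = -98
R→S: (-6)(-8) − (-19.5)(-14) = -225
S→T: (-19.5)(17) − (-19)(-8) = -483.5
T→U: (-19)(-13.5) − (13)(17) = 35.5
U→P: (13)(-12.5) − (2.5)(-13.5) = -128.75
Σ = -977.25
Area = |Σ|/2 = 488.625.

488.625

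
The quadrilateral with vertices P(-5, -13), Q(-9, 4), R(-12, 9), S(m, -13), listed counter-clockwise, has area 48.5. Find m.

Write out the shoelace sum; only the two edges meeting at S involve m:
2·Area = [((-12)·(-13) − m·9) + (m·(-13) − (-5)·(-13))] + -170
       = -22·m + -79 = 97
⇒ m = -8.

-8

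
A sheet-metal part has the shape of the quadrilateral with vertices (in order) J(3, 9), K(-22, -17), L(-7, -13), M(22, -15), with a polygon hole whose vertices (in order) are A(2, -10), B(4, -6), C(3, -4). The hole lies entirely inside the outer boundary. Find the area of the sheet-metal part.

470

Outer boundary:
Apply the surveyor's formula: 2A = Σ (x_i·y_{i+1} − x_{i+1}·y_i), indices taken mod 4.
J→K: (3)(-17) − (-22)(9) = 147
K→L: (-22)(-13) − (-7)(-17) = 167
L→M: (-7)(-15) − (22)(-13) = 391
M→J: (22)(9) − (3)(-15) = 243
Σ = 948
Area = |Σ|/2 = 474.
Hole:
Σ = (28) + (2) + (-22) = 8
Area = |Σ|/2 = 4.
Net area = 474 − 4 = 470.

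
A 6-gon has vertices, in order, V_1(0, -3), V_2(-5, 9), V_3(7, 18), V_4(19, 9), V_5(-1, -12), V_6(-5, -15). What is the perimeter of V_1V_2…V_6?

90

|V_1V_2| = √((-5)² + (12)²) = √169 = 13
|V_2V_3| = √((12)² + (9)²) = √225 = 15
|V_3V_4| = √((12)² + (-9)²) = √225 = 15
|V_4V_5| = √((-20)² + (-21)²) = √841 = 29
|V_5V_6| = √((-4)² + (-3)²) = √25 = 5
|V_6V_1| = √((5)² + (12)²) = √169 = 13
Perimeter = 13 + 15 + 15 + 29 + 5 + 13 = 90.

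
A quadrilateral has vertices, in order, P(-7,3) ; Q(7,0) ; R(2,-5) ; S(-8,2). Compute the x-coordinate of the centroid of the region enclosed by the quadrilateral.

-1/6

Apply the shoelace formula. First the cross-terms c_i = x_i·y_{i+1} − x_{i+1}·y_i:
  -21, -35, -36, -10  ⇒  2A = -102, A = -51.
Then Σ (x_i + x_{i+1})·c_i = 51, so x̄ = 51 / (6·(-51)) = -1/6.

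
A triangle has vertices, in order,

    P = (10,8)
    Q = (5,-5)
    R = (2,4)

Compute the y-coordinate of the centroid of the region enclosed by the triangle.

Apply the surveyor's formula. First the cross-terms c_i = x_i·y_{i+1} − x_{i+1}·y_i:
  -90, 30, -24  ⇒  2A = -84, A = -42.
Then Σ (y_i + y_{i+1})·c_i = -588, so ȳ = -588 / (6·(-42)) = 7/3.

7/3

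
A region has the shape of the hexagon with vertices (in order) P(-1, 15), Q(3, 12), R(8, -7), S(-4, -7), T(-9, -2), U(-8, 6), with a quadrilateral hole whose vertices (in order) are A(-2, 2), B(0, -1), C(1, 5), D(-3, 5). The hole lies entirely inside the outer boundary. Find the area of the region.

Outer boundary:
Apply the surveyor's formula: 2A = Σ (x_i·y_{i+1} − x_{i+1}·y_i), indices taken mod 6.
Σ = (-57) + (-117) + (-84) + (-55) + (-70) + (-114) = -497
Area = |Σ|/2 = 248.5.
Hole:
Σ = (2) + (1) + (20) + (4) = 27
Area = |Σ|/2 = 13.5.
Net area = 248.5 − 13.5 = 235.

235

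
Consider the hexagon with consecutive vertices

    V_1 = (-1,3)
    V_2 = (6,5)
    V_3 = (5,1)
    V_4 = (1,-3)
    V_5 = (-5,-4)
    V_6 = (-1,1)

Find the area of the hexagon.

44

Cross-terms: -23, -19, -16, -19, -9, -2  ⇒  Σ = -88
Area = |Σ|/2 = 44.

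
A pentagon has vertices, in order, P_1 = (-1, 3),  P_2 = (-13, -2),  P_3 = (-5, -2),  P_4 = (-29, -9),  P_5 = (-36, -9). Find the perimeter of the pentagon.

|P_1P_2| = √((-12)² + (-5)²) = √169 = 13
|P_2P_3| = √((8)² + (0)²) = √64 = 8
|P_3P_4| = √((-24)² + (-7)²) = √625 = 25
|P_4P_5| = √((-7)² + (0)²) = √49 = 7
|P_5P_1| = √((35)² + (12)²) = √1369 = 37
Perimeter = 13 + 8 + 25 + 7 + 37 = 90.

90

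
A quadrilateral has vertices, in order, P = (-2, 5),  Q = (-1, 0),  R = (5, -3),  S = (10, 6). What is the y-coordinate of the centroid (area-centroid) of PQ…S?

Apply the shoelace formula. First the cross-terms c_i = x_i·y_{i+1} − x_{i+1}·y_i:
  5, 3, 60, 62  ⇒  2A = 130, A = 65.
Then Σ (y_i + y_{i+1})·c_i = 878, so ȳ = 878 / (6·65) = 439/195.

439/195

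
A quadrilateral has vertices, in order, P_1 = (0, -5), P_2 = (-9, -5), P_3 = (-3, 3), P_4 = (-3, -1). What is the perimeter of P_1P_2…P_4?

28

|P_1P_2| = √((-9)² + (0)²) = √81 = 9
|P_2P_3| = √((6)² + (8)²) = √100 = 10
|P_3P_4| = √((0)² + (-4)²) = √16 = 4
|P_4P_1| = √((3)² + (-4)²) = √25 = 5
Perimeter = 9 + 10 + 4 + 5 = 28.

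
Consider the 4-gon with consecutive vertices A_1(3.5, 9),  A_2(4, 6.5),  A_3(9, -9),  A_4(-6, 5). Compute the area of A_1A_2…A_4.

94.125

Apply the shoelace (surveyor's) formula: 2A = Σ (x_i·y_{i+1} − x_{i+1}·y_i), indices taken mod 4.
Cross-terms: -13.25, -94.5, -9, -71.5  ⇒  Σ = -188.25
Area = |Σ|/2 = 94.125.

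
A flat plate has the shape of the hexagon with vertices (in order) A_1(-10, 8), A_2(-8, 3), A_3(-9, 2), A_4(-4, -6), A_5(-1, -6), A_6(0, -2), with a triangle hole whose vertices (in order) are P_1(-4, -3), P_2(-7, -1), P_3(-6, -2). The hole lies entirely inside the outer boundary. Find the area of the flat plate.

Outer boundary:
Apply the shoelace formula: 2A = Σ (x_i·y_{i+1} − x_{i+1}·y_i), indices taken mod 6.
Cross-terms: 34, 11, 62, 18, 2, -20  ⇒  Σ = 107
Area = |Σ|/2 = 53.5.
Hole:
Cross-terms: -17, 8, 10  ⇒  Σ = 1
Area = |Σ|/2 = 0.5.
Net area = 53.5 − 0.5 = 53.

53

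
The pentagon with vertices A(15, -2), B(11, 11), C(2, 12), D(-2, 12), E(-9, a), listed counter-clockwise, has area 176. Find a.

7

The doubled signed area Σ (x_i y_{i+1} − x_{i+1} y_i) is linear in a.
With a=0 it equals 471; the coefficient of a is -17 (from the two edges through E).
So -17·a + 471 = 2·176 = 352 ⇒ a = 7.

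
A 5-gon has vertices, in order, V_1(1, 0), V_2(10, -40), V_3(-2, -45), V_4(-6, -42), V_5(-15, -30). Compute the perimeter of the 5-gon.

|V_1V_2| = √((9)² + (-40)²) = √1681 = 41
|V_2V_3| = √((-12)² + (-5)²) = √169 = 13
|V_3V_4| = √((-4)² + (3)²) = √25 = 5
|V_4V_5| = √((-9)² + (12)²) = √225 = 15
|V_5V_1| = √((16)² + (30)²) = √1156 = 34
Perimeter = 41 + 13 + 5 + 15 + 34 = 108.

108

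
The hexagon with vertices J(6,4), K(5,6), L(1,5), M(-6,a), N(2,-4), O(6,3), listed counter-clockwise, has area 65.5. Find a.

-6

The doubled signed area Σ (x_i y_{i+1} − x_{i+1} y_i) is linear in a.
With a=0 it equals 125; the coefficient of a is -1 (from the two edges through M).
So -1·a + 125 = 2·65.5 = 131 ⇒ a = -6.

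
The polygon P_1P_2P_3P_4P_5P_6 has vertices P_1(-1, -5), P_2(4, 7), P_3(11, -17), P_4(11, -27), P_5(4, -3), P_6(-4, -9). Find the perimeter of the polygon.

88

|P_1P_2| = √((5)² + (12)²) = √169 = 13
|P_2P_3| = √((7)² + (-24)²) = √625 = 25
|P_3P_4| = √((0)² + (-10)²) = √100 = 10
|P_4P_5| = √((-7)² + (24)²) = √625 = 25
|P_5P_6| = √((-8)² + (-6)²) = √100 = 10
|P_6P_1| = √((3)² + (4)²) = √25 = 5
Perimeter = 13 + 25 + 10 + 25 + 10 + 5 = 88.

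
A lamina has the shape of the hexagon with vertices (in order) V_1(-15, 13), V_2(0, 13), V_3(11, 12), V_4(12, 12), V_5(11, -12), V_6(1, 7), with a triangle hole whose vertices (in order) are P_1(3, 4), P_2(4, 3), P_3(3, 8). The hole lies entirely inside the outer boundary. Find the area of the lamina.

Outer boundary:
Apply the shoelace (surveyor's) formula: 2A = Σ (x_i·y_{i+1} − x_{i+1}·y_i), indices taken mod 6.
Σ = (-195) + (-143) + (-12) + (-276) + (89) + (118) = -419
Area = |Σ|/2 = 209.5.
Hole:
P_1→P_2: (3)(3) − (4)(4) = -7
P_2→P_3: (4)(8) − (3)(3) = 23
P_3→P_1: (3)(4) − (3)(8) = -12
Σ = 4
Area = |Σ|/2 = 2.
Net area = 209.5 − 2 = 207.5.

207.5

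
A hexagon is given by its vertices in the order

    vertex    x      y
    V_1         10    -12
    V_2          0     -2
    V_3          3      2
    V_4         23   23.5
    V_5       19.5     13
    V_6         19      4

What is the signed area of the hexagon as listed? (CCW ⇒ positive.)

-292.875

Apply the surveyor's formula: 2A = Σ (x_i·y_{i+1} − x_{i+1}·y_i), indices taken mod 6.
Σ = (-20) + (6) + (24.5) + (-159.25) + (-169) + (-268) = -585.75
Signed area = Σ/2 = -292.875 (negative ⇒ clockwise traversal).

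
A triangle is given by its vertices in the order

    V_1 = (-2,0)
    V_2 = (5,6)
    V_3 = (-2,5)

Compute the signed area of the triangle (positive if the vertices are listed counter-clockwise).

17.5

Cross-terms: -12, 37, 10  ⇒  Σ = 35
Signed area = Σ/2 = 17.5 (positive ⇒ counter-clockwise traversal).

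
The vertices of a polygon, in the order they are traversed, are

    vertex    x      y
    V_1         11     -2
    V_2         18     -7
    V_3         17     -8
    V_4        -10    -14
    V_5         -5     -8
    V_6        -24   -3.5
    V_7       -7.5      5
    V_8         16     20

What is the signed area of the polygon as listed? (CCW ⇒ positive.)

-588.375

V_1→V_2: (11)(-7) − (18)(-2) = -41
V_2→V_3: (18)(-8) − (17)(-7) = -25
V_3→V_4: (17)(-14) − (-10)(-8) = -318
V_4→V_5: (-10)(-8) − (-5)(-14) = 10
V_5→V_6: (-5)(-3.5) − (-24)(-8) = -174.5
V_6→V_7: (-24)(5) − (-7.5)(-3.5) = -146.25
V_7→V_8: (-7.5)(20) − (16)(5) = -230
V_8→V_1: (16)(-2) − (11)(20) = -252
Σ = -1176.75
Signed area = Σ/2 = -588.375 (negative ⇒ clockwise traversal).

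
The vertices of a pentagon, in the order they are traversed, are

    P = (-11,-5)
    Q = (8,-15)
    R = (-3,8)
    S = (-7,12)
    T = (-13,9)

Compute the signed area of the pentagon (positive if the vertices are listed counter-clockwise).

Apply Gauss's area formula: 2A = Σ (x_i·y_{i+1} − x_{i+1}·y_i), indices taken mod 5.
Σ = (205) + (19) + (20) + (93) + (164) = 501
Signed area = Σ/2 = 250.5 (positive ⇒ counter-clockwise traversal).

250.5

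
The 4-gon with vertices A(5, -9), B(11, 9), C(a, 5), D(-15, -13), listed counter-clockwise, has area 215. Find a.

The doubled signed area Σ (x_i y_{i+1} − x_{i+1} y_i) is linear in a.
With a=0 it equals 474; the coefficient of a is -22 (from the two edges through C).
So -22·a + 474 = 2·215 = 430 ⇒ a = 2.

2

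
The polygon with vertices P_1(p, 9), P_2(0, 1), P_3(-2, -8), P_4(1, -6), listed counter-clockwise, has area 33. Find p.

The doubled signed area Σ (x_i y_{i+1} − x_{i+1} y_i) is linear in p.
With p=0 it equals 31; the coefficient of p is 7 (from the two edges through P_1).
So 7·p + 31 = 2·33 = 66 ⇒ p = 5.

5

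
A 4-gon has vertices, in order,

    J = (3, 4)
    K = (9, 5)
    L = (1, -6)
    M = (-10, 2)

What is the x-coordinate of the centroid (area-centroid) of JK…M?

-1/276

Apply Gauss's area formula. First the cross-terms c_i = x_i·y_{i+1} − x_{i+1}·y_i:
  -21, -59, -58, -46  ⇒  2A = -184, A = -92.
Then Σ (x_i + x_{i+1})·c_i = 2, so x̄ = 2 / (6·(-92)) = -1/276.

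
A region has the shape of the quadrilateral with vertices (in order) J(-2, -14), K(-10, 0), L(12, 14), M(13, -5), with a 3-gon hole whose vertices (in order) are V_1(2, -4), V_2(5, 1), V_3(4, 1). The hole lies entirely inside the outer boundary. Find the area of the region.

354.5

Outer boundary:
Σ = (-140) + (-140) + (-242) + (-192) = -714
Area = |Σ|/2 = 357.
Hole:
Cross-terms: 22, 1, -18  ⇒  Σ = 5
Area = |Σ|/2 = 2.5.
Net area = 357 − 2.5 = 354.5.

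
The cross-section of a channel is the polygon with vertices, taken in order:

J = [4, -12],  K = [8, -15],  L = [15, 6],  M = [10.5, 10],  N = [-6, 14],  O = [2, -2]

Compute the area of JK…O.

285.5

Apply the shoelace (surveyor's) formula: 2A = Σ (x_i·y_{i+1} − x_{i+1}·y_i), indices taken mod 6.
J→K: (4)(-15) − (8)(-12) = 36
K→L: (8)(6) − (15)(-15) = 273
L→M: (15)(10) − (10.5)(6) = 87
M→N: (10.5)(14) − (-6)(10) = 207
N→O: (-6)(-2) − (2)(14) = -16
O→J: (2)(-12) − (4)(-2) = -16
Σ = 571
Area = |Σ|/2 = 285.5.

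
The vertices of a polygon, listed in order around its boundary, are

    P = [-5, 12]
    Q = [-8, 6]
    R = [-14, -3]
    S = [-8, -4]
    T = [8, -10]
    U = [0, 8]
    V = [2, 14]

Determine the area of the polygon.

230

Σ = (66) + (108) + (32) + (112) + (64) + (-16) + (94) = 460
Area = |Σ|/2 = 230.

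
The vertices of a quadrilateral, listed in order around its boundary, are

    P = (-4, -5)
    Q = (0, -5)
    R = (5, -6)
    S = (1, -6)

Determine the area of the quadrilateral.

Apply Gauss's area formula: 2A = Σ (x_i·y_{i+1} − x_{i+1}·y_i), indices taken mod 4.
Cross-terms: 20, 25, -24, -29  ⇒  Σ = -8
Area = |Σ|/2 = 4.

4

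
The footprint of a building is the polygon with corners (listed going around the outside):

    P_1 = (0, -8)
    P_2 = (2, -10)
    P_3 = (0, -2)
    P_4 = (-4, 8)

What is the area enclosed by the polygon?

18

Σ = (16) + (-4) + (-8) + (32) = 36
Area = |Σ|/2 = 18.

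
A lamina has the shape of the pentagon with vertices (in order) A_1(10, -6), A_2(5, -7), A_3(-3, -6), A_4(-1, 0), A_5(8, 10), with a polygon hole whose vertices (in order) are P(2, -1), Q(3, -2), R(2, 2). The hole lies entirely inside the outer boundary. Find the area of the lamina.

Outer boundary:
Cross-terms: -40, -51, -6, -10, -148  ⇒  Σ = -255
Area = |Σ|/2 = 127.5.
Hole:
Apply the surveyor's formula: 2A = Σ (x_i·y_{i+1} − x_{i+1}·y_i), indices taken mod 3.
Σ = (-1) + (10) + (-6) = 3
Area = |Σ|/2 = 1.5.
Net area = 127.5 − 1.5 = 126.

126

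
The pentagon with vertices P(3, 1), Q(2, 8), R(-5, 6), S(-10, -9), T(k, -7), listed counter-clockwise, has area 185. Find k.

Write out the shoelace sum; only the two edges meeting at T involve k:
2·Area = [((-10)·(-7) − k·(-9)) + (k·1 − 3·(-7))] + 179
       = 10·k + 270 = 370
⇒ k = 10.

10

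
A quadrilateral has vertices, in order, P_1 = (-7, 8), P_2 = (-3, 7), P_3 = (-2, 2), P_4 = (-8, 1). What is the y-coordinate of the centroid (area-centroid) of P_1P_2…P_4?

Apply the surveyor's formula. First the cross-terms c_i = x_i·y_{i+1} − x_{i+1}·y_i:
  -25, 8, 14, -57  ⇒  2A = -60, A = -30.
Then Σ (y_i + y_{i+1})·c_i = -774, so ȳ = -774 / (6·(-30)) = 4.3.

4.3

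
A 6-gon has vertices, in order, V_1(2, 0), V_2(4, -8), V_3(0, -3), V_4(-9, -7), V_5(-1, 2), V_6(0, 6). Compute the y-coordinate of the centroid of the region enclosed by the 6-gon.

Apply the shoelace formula. First the cross-terms c_i = x_i·y_{i+1} − x_{i+1}·y_i:
  -16, -12, -27, -25, -6, -12  ⇒  2A = -98, A = -49.
Then Σ (y_i + y_{i+1})·c_i = 535, so ȳ = 535 / (6·(-49)) = -535/294.

-535/294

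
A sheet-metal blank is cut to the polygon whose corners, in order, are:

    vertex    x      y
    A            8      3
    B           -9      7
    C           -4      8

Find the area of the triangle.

Apply Gauss's area formula: 2A = Σ (x_i·y_{i+1} − x_{i+1}·y_i), indices taken mod 3.
Cross-terms: 83, -44, -76  ⇒  Σ = -37
Area = |Σ|/2 = 18.5.

18.5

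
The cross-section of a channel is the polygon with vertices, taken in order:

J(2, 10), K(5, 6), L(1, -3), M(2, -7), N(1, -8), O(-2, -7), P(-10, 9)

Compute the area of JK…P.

149

Cross-terms: -38, -21, -1, -9, -23, -88, -118  ⇒  Σ = -298
Area = |Σ|/2 = 149.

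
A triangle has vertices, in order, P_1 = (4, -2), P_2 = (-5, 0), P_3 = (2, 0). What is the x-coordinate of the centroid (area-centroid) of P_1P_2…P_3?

1/3

Apply the shoelace formula. First the cross-terms c_i = x_i·y_{i+1} − x_{i+1}·y_i:
  -10, 0, -4  ⇒  2A = -14, A = -7.
Then Σ (x_i + x_{i+1})·c_i = -14, so x̄ = -14 / (6·(-7)) = 1/3.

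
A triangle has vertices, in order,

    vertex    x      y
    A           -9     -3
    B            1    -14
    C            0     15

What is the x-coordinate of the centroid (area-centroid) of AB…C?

Apply the shoelace formula. First the cross-terms c_i = x_i·y_{i+1} − x_{i+1}·y_i:
  129, 15, 135  ⇒  2A = 279, A = 139.5.
Then Σ (x_i + x_{i+1})·c_i = -2232, so x̄ = -2232 / (6·139.5) = -8/3.

-8/3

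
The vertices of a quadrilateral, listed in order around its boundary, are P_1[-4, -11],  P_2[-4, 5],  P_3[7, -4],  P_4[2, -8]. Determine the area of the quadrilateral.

P_1→P_2: (-4)(5) − (-4)(-11) = -64
P_2→P_3: (-4)(-4) − (7)(5) = -19
P_3→P_4: (7)(-8) − (2)(-4) = -48
P_4→P_1: (2)(-11) − (-4)(-8) = -54
Σ = -185
Area = |Σ|/2 = 92.5.

92.5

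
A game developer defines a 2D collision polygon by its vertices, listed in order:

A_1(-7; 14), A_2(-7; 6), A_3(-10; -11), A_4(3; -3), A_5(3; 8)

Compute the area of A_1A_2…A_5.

Apply the surveyor's formula: 2A = Σ (x_i·y_{i+1} − x_{i+1}·y_i), indices taken mod 5.
Σ = (56) + (137) + (63) + (33) + (98) = 387
Area = |Σ|/2 = 193.5.

193.5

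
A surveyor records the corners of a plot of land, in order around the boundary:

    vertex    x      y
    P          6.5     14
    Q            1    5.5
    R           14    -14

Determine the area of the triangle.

Cross-terms: 21.75, -91, 287  ⇒  Σ = 217.75
Area = |Σ|/2 = 108.875.

108.875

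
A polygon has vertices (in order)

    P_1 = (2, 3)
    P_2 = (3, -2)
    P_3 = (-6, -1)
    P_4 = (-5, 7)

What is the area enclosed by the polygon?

52

P_1→P_2: (2)(-2) − (3)(3) = -13
P_2→P_3: (3)(-1) − (-6)(-2) = -15
P_3→P_4: (-6)(7) − (-5)(-1) = -47
P_4→P_1: (-5)(3) − (2)(7) = -29
Σ = -104
Area = |Σ|/2 = 52.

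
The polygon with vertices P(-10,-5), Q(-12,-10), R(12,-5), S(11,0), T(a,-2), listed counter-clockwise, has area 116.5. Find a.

The doubled signed area Σ (x_i y_{i+1} − x_{i+1} y_i) is linear in a.
With a=0 it equals 233; the coefficient of a is -5 (from the two edges through T).
So -5·a + 233 = 2·116.5 = 233 ⇒ a = 0.

0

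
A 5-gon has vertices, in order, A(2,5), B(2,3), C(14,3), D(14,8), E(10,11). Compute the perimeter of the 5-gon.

|AB| = √((0)² + (-2)²) = √4 = 2
|BC| = √((12)² + (0)²) = √144 = 12
|CD| = √((0)² + (5)²) = √25 = 5
|DE| = √((-4)² + (3)²) = √25 = 5
|EA| = √((-8)² + (-6)²) = √100 = 10
Perimeter = 2 + 12 + 5 + 5 + 10 = 34.

34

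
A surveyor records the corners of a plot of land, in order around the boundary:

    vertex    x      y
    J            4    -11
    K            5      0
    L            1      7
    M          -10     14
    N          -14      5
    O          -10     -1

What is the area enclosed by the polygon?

Apply Gauss's area formula: 2A = Σ (x_i·y_{i+1} − x_{i+1}·y_i), indices taken mod 6.
Σ = (55) + (35) + (84) + (146) + (64) + (114) = 498
Area = |Σ|/2 = 249.

249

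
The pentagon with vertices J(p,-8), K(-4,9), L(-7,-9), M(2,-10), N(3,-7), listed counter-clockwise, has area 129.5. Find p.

Write out the shoelace sum; only the two edges meeting at J involve p:
2·Area = [(3·(-8) − p·(-7)) + (p·9 − (-4)·(-8))] + 203
       = 16·p + 147 = 259
⇒ p = 7.

7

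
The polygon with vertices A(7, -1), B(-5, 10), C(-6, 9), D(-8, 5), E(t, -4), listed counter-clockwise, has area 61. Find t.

10

The doubled signed area Σ (x_i y_{i+1} − x_{i+1} y_i) is linear in t.
With t=0 it equals 182; the coefficient of t is -6 (from the two edges through E).
So -6·t + 182 = 2·61 = 122 ⇒ t = 10.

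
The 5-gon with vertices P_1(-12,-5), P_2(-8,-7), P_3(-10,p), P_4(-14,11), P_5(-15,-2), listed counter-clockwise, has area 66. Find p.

4

Write out the shoelace sum; only the two edges meeting at P_3 involve p:
2·Area = [((-8)·p − (-10)·(-7)) + ((-10)·11 − (-14)·p)] + 288
       = 6·p + 108 = 132
⇒ p = 4.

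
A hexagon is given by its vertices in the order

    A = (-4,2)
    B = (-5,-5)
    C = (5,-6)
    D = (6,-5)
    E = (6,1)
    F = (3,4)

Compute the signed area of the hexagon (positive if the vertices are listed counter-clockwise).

87.5

Apply the surveyor's formula: 2A = Σ (x_i·y_{i+1} − x_{i+1}·y_i), indices taken mod 6.
Σ = (30) + (55) + (11) + (36) + (21) + (22) = 175
Signed area = Σ/2 = 87.5 (positive ⇒ counter-clockwise traversal).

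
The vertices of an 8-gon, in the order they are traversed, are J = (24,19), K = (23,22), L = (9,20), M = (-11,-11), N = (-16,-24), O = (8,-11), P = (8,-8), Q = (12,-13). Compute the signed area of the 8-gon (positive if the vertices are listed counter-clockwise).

Apply the surveyor's formula: 2A = Σ (x_i·y_{i+1} − x_{i+1}·y_i), indices taken mod 8.
J→K: (24)(22) − (23)(19) = 91
K→L: (23)(20) − (9)(22) = 262
L→M: (9)(-11) − (-11)(20) = 121
M→N: (-11)(-24) − (-16)(-11) = 88
N→O: (-16)(-11) − (8)(-24) = 368
O→P: (8)(-8) − (8)(-11) = 24
P→Q: (8)(-13) − (12)(-8) = -8
Q→J: (12)(19) − (24)(-13) = 540
Σ = 1486
Signed area = Σ/2 = 743 (positive ⇒ counter-clockwise traversal).

743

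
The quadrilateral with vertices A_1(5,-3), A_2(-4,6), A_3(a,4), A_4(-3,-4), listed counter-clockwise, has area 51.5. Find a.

-6

Write out the shoelace sum; only the two edges meeting at A_3 involve a:
2·Area = [((-4)·4 − a·6) + (a·(-4) − (-3)·4)] + 47
       = -10·a + 43 = 103
⇒ a = -6.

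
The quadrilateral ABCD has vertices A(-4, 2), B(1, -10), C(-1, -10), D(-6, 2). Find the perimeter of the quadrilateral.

30

|AB| = √((5)² + (-12)²) = √169 = 13
|BC| = √((-2)² + (0)²) = √4 = 2
|CD| = √((-5)² + (12)²) = √169 = 13
|DA| = √((2)² + (0)²) = √4 = 2
Perimeter = 13 + 2 + 13 + 2 = 30.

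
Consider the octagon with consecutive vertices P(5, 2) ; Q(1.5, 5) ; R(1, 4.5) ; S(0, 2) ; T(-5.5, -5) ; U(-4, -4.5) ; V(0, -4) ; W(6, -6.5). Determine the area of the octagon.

Apply the shoelace (surveyor's) formula: 2A = Σ (x_i·y_{i+1} − x_{i+1}·y_i), indices taken mod 8.
Σ = (22) + (1.75) + (2) + (11) + (4.75) + (16) + (24) + (44.5) = 126
Area = |Σ|/2 = 63.

63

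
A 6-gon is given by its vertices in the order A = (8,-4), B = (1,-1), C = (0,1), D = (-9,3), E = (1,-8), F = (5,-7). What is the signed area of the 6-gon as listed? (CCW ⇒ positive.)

Σ = (-4) + (1) + (9) + (69) + (33) + (36) = 144
Signed area = Σ/2 = 72 (positive ⇒ counter-clockwise traversal).

72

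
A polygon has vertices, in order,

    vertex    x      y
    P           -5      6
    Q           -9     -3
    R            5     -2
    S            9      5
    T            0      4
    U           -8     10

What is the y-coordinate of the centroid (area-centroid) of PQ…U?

Apply the shoelace (surveyor's) formula. First the cross-terms c_i = x_i·y_{i+1} − x_{i+1}·y_i:
  69, 33, 43, 36, 32, 2  ⇒  2A = 215, A = 107.5.
Then Σ (y_i + y_{i+1})·c_i = 975, so ȳ = 975 / (6·107.5) = 65/43.

65/43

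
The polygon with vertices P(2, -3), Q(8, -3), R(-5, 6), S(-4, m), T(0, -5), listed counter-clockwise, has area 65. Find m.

Write out the shoelace sum; only the two edges meeting at S involve m:
2·Area = [((-5)·m − (-4)·6) + ((-4)·(-5) − 0·m)] + 61
       = -5·m + 105 = 130
⇒ m = -5.

-5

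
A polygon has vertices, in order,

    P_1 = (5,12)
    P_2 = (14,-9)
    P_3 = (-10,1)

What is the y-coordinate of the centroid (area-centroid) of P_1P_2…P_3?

4/3

Apply the shoelace (surveyor's) formula. First the cross-terms c_i = x_i·y_{i+1} − x_{i+1}·y_i:
  -213, -76, -125  ⇒  2A = -414, A = -207.
Then Σ (y_i + y_{i+1})·c_i = -1656, so ȳ = -1656 / (6·(-207)) = 4/3.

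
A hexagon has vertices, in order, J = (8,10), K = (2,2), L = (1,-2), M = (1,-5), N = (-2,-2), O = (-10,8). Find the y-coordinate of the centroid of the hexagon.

Apply the shoelace (surveyor's) formula. First the cross-terms c_i = x_i·y_{i+1} − x_{i+1}·y_i:
  -4, -6, -3, -12, -36, -164  ⇒  2A = -225, A = -112.5.
Then Σ (y_i + y_{i+1})·c_i = -3111, so ȳ = -3111 / (6·(-112.5)) = 1037/225.

1037/225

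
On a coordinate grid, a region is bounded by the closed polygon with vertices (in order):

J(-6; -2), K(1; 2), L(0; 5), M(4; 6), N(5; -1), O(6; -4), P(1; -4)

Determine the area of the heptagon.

Apply the shoelace (surveyor's) formula: 2A = Σ (x_i·y_{i+1} − x_{i+1}·y_i), indices taken mod 7.
Σ = (-10) + (5) + (-20) + (-34) + (-14) + (-20) + (-26) = -119
Area = |Σ|/2 = 59.5.

59.5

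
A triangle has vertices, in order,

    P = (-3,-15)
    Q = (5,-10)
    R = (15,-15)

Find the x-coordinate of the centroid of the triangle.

17/3

Apply the shoelace formula. First the cross-terms c_i = x_i·y_{i+1} − x_{i+1}·y_i:
  105, 75, -270  ⇒  2A = -90, A = -45.
Then Σ (x_i + x_{i+1})·c_i = -1530, so x̄ = -1530 / (6·(-45)) = 17/3.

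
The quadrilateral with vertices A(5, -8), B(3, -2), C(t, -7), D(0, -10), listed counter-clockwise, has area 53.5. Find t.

-8

The doubled signed area Σ (x_i y_{i+1} − x_{i+1} y_i) is linear in t.
With t=0 it equals 43; the coefficient of t is -8 (from the two edges through C).
So -8·t + 43 = 2·53.5 = 107 ⇒ t = -8.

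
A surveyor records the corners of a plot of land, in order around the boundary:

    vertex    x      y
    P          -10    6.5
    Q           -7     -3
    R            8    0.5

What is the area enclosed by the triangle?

P→Q: (-10)(-3) − (-7)(6.5) = 75.5
Q→R: (-7)(0.5) − (8)(-3) = 20.5
R→P: (8)(6.5) − (-10)(0.5) = 57
Σ = 153
Area = |Σ|/2 = 76.5.

76.5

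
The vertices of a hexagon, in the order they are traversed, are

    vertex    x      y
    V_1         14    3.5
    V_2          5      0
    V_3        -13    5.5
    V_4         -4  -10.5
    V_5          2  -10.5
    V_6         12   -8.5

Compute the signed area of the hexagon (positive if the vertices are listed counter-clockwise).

250.75

Apply Gauss's area formula: 2A = Σ (x_i·y_{i+1} − x_{i+1}·y_i), indices taken mod 6.
Σ = (-17.5) + (27.5) + (158.5) + (63) + (109) + (161) = 501.5
Signed area = Σ/2 = 250.75 (positive ⇒ counter-clockwise traversal).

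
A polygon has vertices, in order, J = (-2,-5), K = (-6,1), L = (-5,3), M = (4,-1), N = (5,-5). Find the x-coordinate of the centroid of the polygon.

Apply the shoelace (surveyor's) formula. First the cross-terms c_i = x_i·y_{i+1} − x_{i+1}·y_i:
  -32, -13, -7, -15, -35  ⇒  2A = -102, A = -51.
Then Σ (x_i + x_{i+1})·c_i = 166, so x̄ = 166 / (6·(-51)) = -83/153.

-83/153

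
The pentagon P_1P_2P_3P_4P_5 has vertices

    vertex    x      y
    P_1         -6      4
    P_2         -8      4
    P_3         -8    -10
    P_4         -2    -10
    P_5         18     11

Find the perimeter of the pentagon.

|P_1P_2| = √((-2)² + (0)²) = √4 = 2
|P_2P_3| = √((0)² + (-14)²) = √196 = 14
|P_3P_4| = √((6)² + (0)²) = √36 = 6
|P_4P_5| = √((20)² + (21)²) = √841 = 29
|P_5P_1| = √((-24)² + (-7)²) = √625 = 25
Perimeter = 2 + 14 + 6 + 29 + 25 = 76.

76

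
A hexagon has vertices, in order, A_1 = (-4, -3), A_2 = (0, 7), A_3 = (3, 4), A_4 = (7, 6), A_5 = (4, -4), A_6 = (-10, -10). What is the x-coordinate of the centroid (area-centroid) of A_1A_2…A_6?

1/201

Apply the shoelace formula. First the cross-terms c_i = x_i·y_{i+1} − x_{i+1}·y_i:
  -28, -21, -10, -52, -80, -10  ⇒  2A = -201, A = -100.5.
Then Σ (x_i + x_{i+1})·c_i = -3, so x̄ = -3 / (6·(-100.5)) = 1/201.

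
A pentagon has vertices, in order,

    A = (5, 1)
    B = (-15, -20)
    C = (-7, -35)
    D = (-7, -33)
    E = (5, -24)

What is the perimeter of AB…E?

88

|AB| = √((-20)² + (-21)²) = √841 = 29
|BC| = √((8)² + (-15)²) = √289 = 17
|CD| = √((0)² + (2)²) = √4 = 2
|DE| = √((12)² + (9)²) = √225 = 15
|EA| = √((0)² + (25)²) = √625 = 25
Perimeter = 29 + 17 + 2 + 15 + 25 = 88.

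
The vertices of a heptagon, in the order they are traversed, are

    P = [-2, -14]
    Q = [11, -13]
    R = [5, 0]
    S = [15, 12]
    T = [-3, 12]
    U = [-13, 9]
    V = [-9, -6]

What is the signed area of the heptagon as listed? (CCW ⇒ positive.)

461.5

P→Q: (-2)(-13) − (11)(-14) = 180
Q→R: (11)(0) − (5)(-13) = 65
R→S: (5)(12) − (15)(0) = 60
S→T: (15)(12) − (-3)(12) = 216
T→U: (-3)(9) − (-13)(12) = 129
U→V: (-13)(-6) − (-9)(9) = 159
V→P: (-9)(-14) − (-2)(-6) = 114
Σ = 923
Signed area = Σ/2 = 461.5 (positive ⇒ counter-clockwise traversal).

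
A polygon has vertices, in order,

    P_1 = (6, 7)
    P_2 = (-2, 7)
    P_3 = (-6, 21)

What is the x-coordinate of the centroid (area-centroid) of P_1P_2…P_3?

Apply the shoelace formula. First the cross-terms c_i = x_i·y_{i+1} − x_{i+1}·y_i:
  56, 0, -168  ⇒  2A = -112, A = -56.
Then Σ (x_i + x_{i+1})·c_i = 224, so x̄ = 224 / (6·(-56)) = -2/3.

-2/3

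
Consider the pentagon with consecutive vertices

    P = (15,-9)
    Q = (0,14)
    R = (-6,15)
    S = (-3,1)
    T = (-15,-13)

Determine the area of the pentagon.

358.5

Apply Gauss's area formula: 2A = Σ (x_i·y_{i+1} − x_{i+1}·y_i), indices taken mod 5.
Σ = (210) + (84) + (39) + (54) + (330) = 717
Area = |Σ|/2 = 358.5.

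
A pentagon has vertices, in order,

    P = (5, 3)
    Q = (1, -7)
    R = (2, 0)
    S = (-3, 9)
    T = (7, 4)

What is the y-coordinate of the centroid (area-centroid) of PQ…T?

Apply the shoelace (surveyor's) formula. First the cross-terms c_i = x_i·y_{i+1} − x_{i+1}·y_i:
  -38, 14, 18, -75, 1  ⇒  2A = -80, A = -40.
Then Σ (y_i + y_{i+1})·c_i = -752, so ȳ = -752 / (6·(-40)) = 47/15.

47/15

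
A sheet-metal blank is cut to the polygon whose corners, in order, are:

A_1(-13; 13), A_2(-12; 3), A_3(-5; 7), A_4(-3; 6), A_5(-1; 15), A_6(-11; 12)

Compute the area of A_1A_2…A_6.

83

Cross-terms: 117, -69, -9, -39, 153, 13  ⇒  Σ = 166
Area = |Σ|/2 = 83.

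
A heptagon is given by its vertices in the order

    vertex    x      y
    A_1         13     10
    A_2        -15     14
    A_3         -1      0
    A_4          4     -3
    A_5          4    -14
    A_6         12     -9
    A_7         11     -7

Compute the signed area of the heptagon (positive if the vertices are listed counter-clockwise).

326.5

Cross-terms: 332, 14, 3, -44, 132, 15, 201  ⇒  Σ = 653
Signed area = Σ/2 = 326.5 (positive ⇒ counter-clockwise traversal).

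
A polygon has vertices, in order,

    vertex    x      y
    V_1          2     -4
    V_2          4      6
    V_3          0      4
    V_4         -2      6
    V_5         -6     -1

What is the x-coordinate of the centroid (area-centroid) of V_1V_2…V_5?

Apply the surveyor's formula. First the cross-terms c_i = x_i·y_{i+1} − x_{i+1}·y_i:
  28, 16, 8, 38, 26  ⇒  2A = 116, A = 58.
Then Σ (x_i + x_{i+1})·c_i = -192, so x̄ = -192 / (6·58) = -16/29.

-16/29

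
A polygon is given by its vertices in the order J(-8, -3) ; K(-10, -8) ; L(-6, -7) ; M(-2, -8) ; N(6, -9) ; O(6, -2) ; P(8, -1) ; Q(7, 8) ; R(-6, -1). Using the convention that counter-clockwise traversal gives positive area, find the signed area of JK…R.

165

Σ = (34) + (22) + (34) + (66) + (42) + (10) + (71) + (41) + (10) = 330
Signed area = Σ/2 = 165 (positive ⇒ counter-clockwise traversal).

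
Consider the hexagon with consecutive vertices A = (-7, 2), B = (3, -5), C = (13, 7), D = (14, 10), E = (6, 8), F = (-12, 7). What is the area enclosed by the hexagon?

181

Σ = (29) + (86) + (32) + (52) + (138) + (25) = 362
Area = |Σ|/2 = 181.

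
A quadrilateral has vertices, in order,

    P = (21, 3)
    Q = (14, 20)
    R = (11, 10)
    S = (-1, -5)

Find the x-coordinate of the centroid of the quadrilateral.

Apply Gauss's area formula. First the cross-terms c_i = x_i·y_{i+1} − x_{i+1}·y_i:
  378, -80, -45, 102  ⇒  2A = 355, A = 177.5.
Then Σ (x_i + x_{i+1})·c_i = 12820, so x̄ = 12820 / (6·177.5) = 2564/213.

2564/213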